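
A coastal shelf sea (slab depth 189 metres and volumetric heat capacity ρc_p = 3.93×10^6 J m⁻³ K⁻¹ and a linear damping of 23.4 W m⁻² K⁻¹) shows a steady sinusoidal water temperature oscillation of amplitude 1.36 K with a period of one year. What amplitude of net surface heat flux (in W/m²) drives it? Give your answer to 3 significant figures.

204

Areal heat capacity C = ρc_p × D = 3.93×10^6 × 189 = 7.43×10^8 J/(m^2 K).
ω = 2π / 3.15×10^7 s = 1.99×10^-7 s⁻¹.
√((Cω)² + λ²) = √((148)² + 23.4²) = 150 W/(m²·K).
F₀ = A × √((Cω)²+λ²) = 1.36 × 150 = 204 W/m².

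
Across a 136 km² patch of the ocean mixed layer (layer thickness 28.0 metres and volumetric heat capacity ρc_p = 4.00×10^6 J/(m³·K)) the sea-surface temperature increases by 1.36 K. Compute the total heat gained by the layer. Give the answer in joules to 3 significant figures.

2.07×10^16 J

Areal heat capacity C = ρc_p × D = 4.00×10^6 × 28.0 = 1.12×10^8 J m⁻² K⁻¹.
Heat per unit area: q = C ΔT = 1.12×10^8 × 1.36 = 1.52×10^8 J/m².
Total heat: Q = q × A = 1.52×10^8 × (136 × 10⁶ m²) = 2.07×10^16 J.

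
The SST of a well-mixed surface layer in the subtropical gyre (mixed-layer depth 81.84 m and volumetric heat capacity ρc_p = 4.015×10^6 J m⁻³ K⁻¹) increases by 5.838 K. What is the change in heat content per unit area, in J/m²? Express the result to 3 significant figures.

Areal heat capacity C = ρc_p × D = 4.015×10^6 × 81.84 = 3.29×10^8 J/(m^2 K).
ΔQ = C ΔT = 3.29×10^8 × 5.838 = 1.92×10^9 J/m².

1.92×10^9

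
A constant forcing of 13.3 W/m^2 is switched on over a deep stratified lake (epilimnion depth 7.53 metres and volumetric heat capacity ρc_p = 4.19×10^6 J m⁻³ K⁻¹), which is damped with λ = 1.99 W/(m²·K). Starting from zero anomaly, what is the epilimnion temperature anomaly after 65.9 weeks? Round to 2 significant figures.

6.1 K

Areal heat capacity C = ρc_p × D = 4.19×10^6 × 7.53 = 3.16×10^7 J/(m^2 K).
τ = C / λ = 3.16×10^7 / 1.99 = 1.59×10^7 s.
Equilibrium anomaly ΔT_eq = F / λ = 13.3 / 1.99 = 6.68 K.
t = 65.9 weeks = 3.99×10^7 s, so t/τ = 2.51.
ΔT(t) = ΔT_eq (1 − e^(−t/τ)) = 6.68 × (1 − e^−2.51) = 6.14 K.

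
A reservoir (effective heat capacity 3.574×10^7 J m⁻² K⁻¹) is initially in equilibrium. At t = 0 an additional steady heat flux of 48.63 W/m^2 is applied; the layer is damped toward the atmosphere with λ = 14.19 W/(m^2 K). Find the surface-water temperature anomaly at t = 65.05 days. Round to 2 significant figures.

Areal heat capacity C = 3.574×10^7 J m⁻² K⁻¹ (given).
τ = C / λ = 3.57×10^7 / 14.19 = 2.52×10^6 s.
Equilibrium anomaly ΔT_eq = F / λ = 48.63 / 14.19 = 3.43 K.
t = 65.05 days = 5.62×10^6 s, so t/τ = 2.23.
ΔT(t) = ΔT_eq (1 − e^(−t/τ)) = 3.43 × (1 − e^−2.23) = 3.06 K.

3.1 K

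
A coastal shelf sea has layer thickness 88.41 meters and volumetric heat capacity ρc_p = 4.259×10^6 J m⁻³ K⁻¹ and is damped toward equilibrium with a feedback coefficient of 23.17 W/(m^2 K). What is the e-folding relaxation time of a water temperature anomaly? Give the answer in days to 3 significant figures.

188 days

Areal heat capacity C = ρc_p × D = 4.259×10^6 × 88.41 = 3.77×10^8 J/(m²·K).
Relaxation time τ = C / λ = 3.77×10^8 / 23.17 = 1.63×10^7 s.
In days: 1.63×10^7 s / (86400 s/day) = 188 days.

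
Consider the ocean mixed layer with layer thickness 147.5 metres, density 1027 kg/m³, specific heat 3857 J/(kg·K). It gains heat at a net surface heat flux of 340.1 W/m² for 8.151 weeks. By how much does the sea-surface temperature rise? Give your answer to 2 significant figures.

2.9 K

Areal heat capacity C = ρ c_p D = 1027 × 3857 × 147.5 = 5.84×10^8 J/(m^2 K).
Net heat input Q = F Δt = 340.1 × (8.151 weeks × 6.048×10^5 s/week) = 1.68×10^9 J/m².
ΔT = Q / C = 1.68×10^9 / 5.84×10^8 = 2.87 K.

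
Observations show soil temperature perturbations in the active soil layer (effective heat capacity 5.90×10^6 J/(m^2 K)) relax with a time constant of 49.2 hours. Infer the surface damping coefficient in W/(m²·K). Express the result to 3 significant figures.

33.3

Areal heat capacity C = 5.90×10^6 J/(m^2 K) (given).
τ = 49.2 hours = 1.77×10^5 s.
λ = C / τ = 5.90×10^6 / 1.77×10^5 = 33.3 W/(m²·K).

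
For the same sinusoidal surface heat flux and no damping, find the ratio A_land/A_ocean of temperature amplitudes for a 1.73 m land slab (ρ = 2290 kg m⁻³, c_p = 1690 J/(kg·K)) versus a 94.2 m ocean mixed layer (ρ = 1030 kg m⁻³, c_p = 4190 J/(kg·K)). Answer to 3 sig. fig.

C_ocean = 1030 × 4190 × 94.2 = 4.07×10^8 J/(m²·K).
C_land = 2290 × 1690 × 1.73 = 6.70×10^6 J/(m²·K).
Undamped amplitude ∝ 1/C, so A_land/A_ocean = C_ocean/C_land = 60.7.

60.7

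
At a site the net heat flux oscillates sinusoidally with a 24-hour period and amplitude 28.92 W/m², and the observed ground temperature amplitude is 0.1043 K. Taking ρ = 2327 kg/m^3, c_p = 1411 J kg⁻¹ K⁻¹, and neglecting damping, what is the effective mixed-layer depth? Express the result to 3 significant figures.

ω = 2π / 86400 s = 7.27×10^-5 s⁻¹.
Required C = F₀ / (A ω) = 28.92 / (0.1043 × 7.27×10^-5) = 3.81×10^6 J/(m²·K).
D = C / (ρ c_p) = 3.81×10^6 / (2327 × 1411) = 1.16 m.

1.16 m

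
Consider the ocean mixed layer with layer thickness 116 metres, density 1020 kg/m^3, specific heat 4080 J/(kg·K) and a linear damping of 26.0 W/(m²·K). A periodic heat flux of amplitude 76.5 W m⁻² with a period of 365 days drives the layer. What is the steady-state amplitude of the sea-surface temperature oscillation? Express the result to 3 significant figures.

Areal heat capacity C = ρ c_p D = 1020 × 4080 × 116 = 4.83×10^8 J/(m^2 K).
Angular frequency ω = 2π / T = 2π / 3.15×10^7 s = 1.99×10^-7 s⁻¹.
√((Cω)² + λ²) = √((96.2)² + 26.0²) = 99.6 W/(m²·K).
Amplitude A = F₀ / √((Cω)²+λ²) = 76.5 / 99.6 = 0.768 K.

0.768 K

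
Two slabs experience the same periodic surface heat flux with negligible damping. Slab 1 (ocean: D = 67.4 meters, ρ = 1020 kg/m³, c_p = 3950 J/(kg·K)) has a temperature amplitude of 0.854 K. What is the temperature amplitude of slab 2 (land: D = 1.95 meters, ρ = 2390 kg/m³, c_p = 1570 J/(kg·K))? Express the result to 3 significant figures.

C_ocean = 2.72×10^8 J/(m²·K); C_land = 7.32×10^6 J/(m²·K).
A ∝ 1/C ⇒ A_land = A_ocean × C_ocean/C_land = 0.854 × 37.1 = 31.7 K.

31.7 K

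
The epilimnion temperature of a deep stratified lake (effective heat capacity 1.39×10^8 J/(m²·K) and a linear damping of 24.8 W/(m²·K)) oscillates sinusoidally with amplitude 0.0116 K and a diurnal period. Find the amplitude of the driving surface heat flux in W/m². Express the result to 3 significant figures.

Areal heat capacity C = 1.39×10^8 J/(m²·K) (given).
ω = 2π / 86400 s = 7.27×10^-5 s⁻¹.
√((Cω)² + λ²) = √((10100)² + 24.8²) = 10100 W/(m²·K).
F₀ = A × √((Cω)²+λ²) = 0.0116 × 10100 = 117 W/m².

117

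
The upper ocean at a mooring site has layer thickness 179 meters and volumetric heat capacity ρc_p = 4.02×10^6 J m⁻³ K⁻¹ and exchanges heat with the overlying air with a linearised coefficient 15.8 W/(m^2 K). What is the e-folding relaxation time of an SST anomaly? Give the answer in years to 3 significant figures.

Areal heat capacity C = ρc_p × D = 4.02×10^6 × 179 = 7.20×10^8 J/(m²·K).
Relaxation time τ = C / λ = 7.20×10^8 / 15.8 = 4.55×10^7 s.
In years: 4.55×10^7 s / (3.156×10^7 s/year) = 1.44 years.

1.44 years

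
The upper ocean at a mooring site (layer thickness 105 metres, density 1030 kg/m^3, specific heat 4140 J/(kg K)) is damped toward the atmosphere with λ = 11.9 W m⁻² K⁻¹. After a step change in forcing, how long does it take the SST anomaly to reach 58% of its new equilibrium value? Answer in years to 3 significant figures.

1.03 years

Areal heat capacity C = ρ c_p D = 1030 × 4140 × 105 = 4.48×10^8 J m⁻² K⁻¹.
τ = C / λ = 4.48×10^8 / 11.9 = 3.76×10^7 s.
Fraction reached: 1 − e^(−t/τ) = 0.58 ⇒ t = −τ ln(1 − 0.58) = τ × 0.868.
t = 3.26×10^7 s = 1.03 years.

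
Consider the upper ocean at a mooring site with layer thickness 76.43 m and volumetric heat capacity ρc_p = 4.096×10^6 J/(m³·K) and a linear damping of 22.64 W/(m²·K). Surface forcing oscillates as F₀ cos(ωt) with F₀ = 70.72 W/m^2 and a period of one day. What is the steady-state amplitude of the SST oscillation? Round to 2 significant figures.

0.0031 K

Areal heat capacity C = ρc_p × D = 4.096×10^6 × 76.43 = 3.13×10^8 J/(m^2 K).
Angular frequency ω = 2π / T = 2π / 86400 s = 7.27×10^-5 s⁻¹.
√((Cω)² + λ²) = √((22800)² + 22.64²) = 22800 W/(m²·K).
Amplitude A = F₀ / √((Cω)²+λ²) = 70.72 / 22800 = 0.00311 K.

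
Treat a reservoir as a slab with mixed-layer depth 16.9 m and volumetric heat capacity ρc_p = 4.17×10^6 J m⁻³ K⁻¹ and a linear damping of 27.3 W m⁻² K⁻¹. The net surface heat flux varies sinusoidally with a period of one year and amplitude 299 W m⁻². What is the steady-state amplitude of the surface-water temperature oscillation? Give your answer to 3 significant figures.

Areal heat capacity C = ρc_p × D = 4.17×10^6 × 16.9 = 7.05×10^7 J m⁻² K⁻¹.
Angular frequency ω = 2π / T = 2π / 3.15×10^7 s = 1.99×10^-7 s⁻¹.
√((Cω)² + λ²) = √((14.0)² + 27.3²) = 30.7 W/(m²·K).
Amplitude A = F₀ / √((Cω)²+λ²) = 299 / 30.7 = 9.74 K.

9.74 K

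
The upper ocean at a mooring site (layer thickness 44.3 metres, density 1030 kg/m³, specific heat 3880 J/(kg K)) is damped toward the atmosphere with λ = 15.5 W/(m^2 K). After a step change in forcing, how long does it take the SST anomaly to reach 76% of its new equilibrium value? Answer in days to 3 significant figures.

189 days

Areal heat capacity C = ρ c_p D = 1030 × 3880 × 44.3 = 1.77×10^8 J/(m²·K).
τ = C / λ = 1.77×10^8 / 15.5 = 1.14×10^7 s.
Fraction reached: 1 − e^(−t/τ) = 0.76 ⇒ t = −τ ln(1 − 0.76) = τ × 1.43.
t = 1.63×10^7 s = 189 days.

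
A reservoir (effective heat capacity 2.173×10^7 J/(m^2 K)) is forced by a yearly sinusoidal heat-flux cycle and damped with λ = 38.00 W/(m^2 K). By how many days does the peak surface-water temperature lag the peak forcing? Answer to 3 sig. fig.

6.59 days

Areal heat capacity C = 2.173×10^7 J/(m^2 K) (given).
ω = 2π / 3.15×10^7 s = 1.99×10^-7 s⁻¹.
Phase lag φ = arctan(Cω/λ) = arctan(4.33/38.00) = 0.113 rad.
Time lag = φ / ω = 0.113 / 1.99×10^-7 = 5.69×10^5 s = 6.59 days.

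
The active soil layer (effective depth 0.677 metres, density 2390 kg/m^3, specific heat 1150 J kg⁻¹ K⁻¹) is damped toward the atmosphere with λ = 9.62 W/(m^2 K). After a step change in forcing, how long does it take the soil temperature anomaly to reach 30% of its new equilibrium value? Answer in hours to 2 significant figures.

Areal heat capacity C = ρ c_p D = 2390 × 1150 × 0.677 = 1.86×10^6 J m⁻² K⁻¹.
τ = C / λ = 1.86×10^6 / 9.62 = 1.93×10^5 s.
Fraction reached: 1 − e^(−t/τ) = 0.30 ⇒ t = −τ ln(1 − 0.30) = τ × 0.357.
t = 69000 s = 19.2 hours.

19 hours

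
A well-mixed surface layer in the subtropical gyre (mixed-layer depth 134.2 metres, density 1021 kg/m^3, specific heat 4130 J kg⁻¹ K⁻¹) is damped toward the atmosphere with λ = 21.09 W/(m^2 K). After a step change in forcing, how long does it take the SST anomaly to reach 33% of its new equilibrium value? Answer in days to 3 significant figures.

124 days

Areal heat capacity C = ρ c_p D = 1021 × 4130 × 134.2 = 5.66×10^8 J m⁻² K⁻¹.
τ = C / λ = 5.66×10^8 / 21.09 = 2.68×10^7 s.
Fraction reached: 1 − e^(−t/τ) = 0.33 ⇒ t = −τ ln(1 − 0.33) = τ × 0.400.
t = 1.07×10^7 s = 124 days.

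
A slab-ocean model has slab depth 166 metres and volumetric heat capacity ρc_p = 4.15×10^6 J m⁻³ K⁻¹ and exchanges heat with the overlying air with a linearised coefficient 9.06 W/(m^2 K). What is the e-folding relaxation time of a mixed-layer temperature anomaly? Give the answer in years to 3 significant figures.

2.41 years

Areal heat capacity C = ρc_p × D = 4.15×10^6 × 166 = 6.89×10^8 J m⁻² K⁻¹.
Relaxation time τ = C / λ = 6.89×10^8 / 9.06 = 7.60×10^7 s.
In years: 7.60×10^7 s / (3.156×10^7 s/year) = 2.41 years.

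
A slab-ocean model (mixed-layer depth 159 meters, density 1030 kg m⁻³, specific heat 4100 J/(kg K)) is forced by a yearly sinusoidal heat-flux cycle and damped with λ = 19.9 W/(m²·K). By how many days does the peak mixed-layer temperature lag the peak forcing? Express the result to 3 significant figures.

Areal heat capacity C = ρ c_p D = 1030 × 4100 × 159 = 6.71×10^8 J m⁻² K⁻¹.
ω = 2π / 3.15×10^7 s = 1.99×10^-7 s⁻¹.
Phase lag φ = arctan(Cω/λ) = arctan(134/19.9) = 1.42 rad.
Time lag = φ / ω = 1.42 / 1.99×10^-7 = 7.14×10^6 s = 82.7 days.

82.7 days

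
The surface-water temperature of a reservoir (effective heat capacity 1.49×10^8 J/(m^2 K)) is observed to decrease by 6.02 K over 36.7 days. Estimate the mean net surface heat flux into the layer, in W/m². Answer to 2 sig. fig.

Areal heat capacity C = 1.49×10^8 J/(m^2 K) (given).
Required heat per unit area: Q = C ΔT = 1.49×10^8 × -6.02 = -8.97×10^8 J/m².
Flux F = Q / Δt = -8.97×10^8 / 3.17×10^6 s = -283 W/m².

-280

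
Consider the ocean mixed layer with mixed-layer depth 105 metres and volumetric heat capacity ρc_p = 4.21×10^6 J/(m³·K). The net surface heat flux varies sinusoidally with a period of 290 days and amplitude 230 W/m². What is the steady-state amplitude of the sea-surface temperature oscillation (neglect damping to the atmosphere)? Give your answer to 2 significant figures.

Areal heat capacity C = ρc_p × D = 4.21×10^6 × 105 = 4.42×10^8 J m⁻² K⁻¹.
Angular frequency ω = 2π / T = 2π / 2.51×10^7 s = 2.51×10^-7 s⁻¹.
Cω = 4.42×10^8 × 2.51×10^-7 = 111 W/(m²·K).
Amplitude A = F₀ / (Cω) = 230 / 111 = 2.07 K.

2.1 K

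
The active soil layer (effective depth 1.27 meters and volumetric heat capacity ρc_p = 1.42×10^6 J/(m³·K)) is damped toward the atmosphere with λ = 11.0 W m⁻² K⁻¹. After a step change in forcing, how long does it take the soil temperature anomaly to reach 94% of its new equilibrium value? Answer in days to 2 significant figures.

5.3 days

Areal heat capacity C = ρc_p × D = 1.42×10^6 × 1.27 = 1.80×10^6 J m⁻² K⁻¹.
τ = C / λ = 1.80×10^6 / 11.0 = 1.64×10^5 s.
Fraction reached: 1 − e^(−t/τ) = 0.94 ⇒ t = −τ ln(1 − 0.94) = τ × 2.81.
t = 4.61×10^5 s = 5.34 days.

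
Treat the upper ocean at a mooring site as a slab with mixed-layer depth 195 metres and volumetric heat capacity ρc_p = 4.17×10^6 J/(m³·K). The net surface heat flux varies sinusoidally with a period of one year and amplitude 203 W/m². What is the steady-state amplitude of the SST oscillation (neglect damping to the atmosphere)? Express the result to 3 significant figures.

1.25 K

Areal heat capacity C = ρc_p × D = 4.17×10^6 × 195 = 8.13×10^8 J/(m²·K).
Angular frequency ω = 2π / T = 2π / 3.15×10^7 s = 1.99×10^-7 s⁻¹.
Cω = 8.13×10^8 × 1.99×10^-7 = 162 W/(m²·K).
Amplitude A = F₀ / (Cω) = 203 / 162 = 1.25 K.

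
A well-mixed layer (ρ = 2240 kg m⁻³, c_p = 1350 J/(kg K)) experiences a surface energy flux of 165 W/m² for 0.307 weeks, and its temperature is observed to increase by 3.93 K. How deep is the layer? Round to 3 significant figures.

Heat input Q = F Δt = 165 × 1.86×10^5 s = 3.06×10^7 J/m².
Required areal heat capacity C = Q / ΔT = 7.80×10^6 J/(m²·K).
Depth D = C / (ρ c_p) = 7.80×10^6 / (2240 × 1350) = 2.58 m.

2.58 m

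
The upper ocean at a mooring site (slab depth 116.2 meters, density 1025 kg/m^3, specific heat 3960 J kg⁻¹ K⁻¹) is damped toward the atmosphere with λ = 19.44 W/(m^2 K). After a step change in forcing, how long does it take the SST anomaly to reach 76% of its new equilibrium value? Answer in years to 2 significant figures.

1.1 years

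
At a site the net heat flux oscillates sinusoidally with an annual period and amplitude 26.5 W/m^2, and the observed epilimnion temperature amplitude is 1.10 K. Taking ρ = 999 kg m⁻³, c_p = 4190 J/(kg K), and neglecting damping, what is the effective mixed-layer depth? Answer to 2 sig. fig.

29 m

ω = 2π / 3.15×10^7 s = 1.99×10^-7 s⁻¹.
Required C = F₀ / (A ω) = 26.5 / (1.10 × 1.99×10^-7) = 1.21×10^8 J/(m²·K).
D = C / (ρ c_p) = 1.21×10^8 / (999 × 4190) = 28.9 m.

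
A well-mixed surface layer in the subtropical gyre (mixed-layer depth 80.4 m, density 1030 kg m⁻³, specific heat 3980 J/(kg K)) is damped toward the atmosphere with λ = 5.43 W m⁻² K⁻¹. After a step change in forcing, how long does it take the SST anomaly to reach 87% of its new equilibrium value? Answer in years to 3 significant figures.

Areal heat capacity C = ρ c_p D = 1030 × 3980 × 80.4 = 3.30×10^8 J/(m^2 K).
τ = C / λ = 3.30×10^8 / 5.43 = 6.07×10^7 s.
Fraction reached: 1 − e^(−t/τ) = 0.87 ⇒ t = −τ ln(1 − 0.87) = τ × 2.04.
t = 1.24×10^8 s = 3.92 years.

3.92 years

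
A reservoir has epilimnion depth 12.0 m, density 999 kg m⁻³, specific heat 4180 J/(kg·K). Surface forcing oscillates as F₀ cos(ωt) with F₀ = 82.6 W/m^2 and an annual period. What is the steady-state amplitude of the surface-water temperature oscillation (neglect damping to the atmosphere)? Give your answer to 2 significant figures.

8.3 K

Areal heat capacity C = ρ c_p D = 999 × 4180 × 12.0 = 5.01×10^7 J/(m²·K).
Angular frequency ω = 2π / T = 2π / 3.15×10^7 s = 1.99×10^-7 s⁻¹.
Cω = 5.01×10^7 × 1.99×10^-7 = 9.98 W/(m²·K).
Amplitude A = F₀ / (Cω) = 82.6 / 9.98 = 8.27 K.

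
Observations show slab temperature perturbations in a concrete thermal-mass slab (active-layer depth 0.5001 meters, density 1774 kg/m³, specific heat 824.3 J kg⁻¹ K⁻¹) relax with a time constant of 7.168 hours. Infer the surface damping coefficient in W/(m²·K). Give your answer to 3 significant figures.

Areal heat capacity C = ρ c_p D = 1774 × 824.3 × 0.5001 = 7.31×10^5 J/(m²·K).
τ = 7.168 hours = 25800 s.
λ = C / τ = 7.31×10^5 / 25800 = 28.3 W/(m²·K).

28.3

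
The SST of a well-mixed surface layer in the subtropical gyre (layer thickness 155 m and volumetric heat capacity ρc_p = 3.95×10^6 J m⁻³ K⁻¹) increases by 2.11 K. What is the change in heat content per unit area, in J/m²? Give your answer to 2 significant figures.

Areal heat capacity C = ρc_p × D = 3.95×10^6 × 155 = 6.12×10^8 J/(m^2 K).
ΔQ = C ΔT = 6.12×10^8 × 2.11 = 1.29×10^9 J/m².

1.3×10^9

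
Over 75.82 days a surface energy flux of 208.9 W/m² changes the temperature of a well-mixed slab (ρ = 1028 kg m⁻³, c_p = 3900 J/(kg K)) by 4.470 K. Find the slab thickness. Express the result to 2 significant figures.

76 m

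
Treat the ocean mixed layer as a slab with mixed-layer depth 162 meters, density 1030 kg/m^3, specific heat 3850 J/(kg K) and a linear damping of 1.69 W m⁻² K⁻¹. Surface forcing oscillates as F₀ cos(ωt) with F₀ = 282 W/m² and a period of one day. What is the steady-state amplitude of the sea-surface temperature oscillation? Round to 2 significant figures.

0.0060 K

Areal heat capacity C = ρ c_p D = 1030 × 3850 × 162 = 6.42×10^8 J/(m^2 K).
Angular frequency ω = 2π / T = 2π / 86400 s = 7.27×10^-5 s⁻¹.
√((Cω)² + λ²) = √((46700)² + 1.69²) = 46700 W/(m²·K).
Amplitude A = F₀ / √((Cω)²+λ²) = 282 / 46700 = 0.00604 K.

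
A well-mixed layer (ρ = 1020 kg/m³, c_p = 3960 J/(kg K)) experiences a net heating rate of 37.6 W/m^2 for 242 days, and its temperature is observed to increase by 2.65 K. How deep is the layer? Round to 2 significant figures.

73 m

Heat input Q = F Δt = 37.6 × 2.09×10^7 s = 7.86×10^8 J/m².
Required areal heat capacity C = Q / ΔT = 2.97×10^8 J/(m²·K).
Depth D = C / (ρ c_p) = 2.97×10^8 / (1020 × 3960) = 73.4 m.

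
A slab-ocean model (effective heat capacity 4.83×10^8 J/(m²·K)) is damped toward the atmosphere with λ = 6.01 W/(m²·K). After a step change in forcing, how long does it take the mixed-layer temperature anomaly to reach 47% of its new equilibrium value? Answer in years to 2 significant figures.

1.6 years

Areal heat capacity C = 4.83×10^8 J/(m²·K) (given).
τ = C / λ = 4.83×10^8 / 6.01 = 8.04×10^7 s.
Fraction reached: 1 − e^(−t/τ) = 0.47 ⇒ t = −τ ln(1 − 0.47) = τ × 0.635.
t = 5.10×10^7 s = 1.62 years.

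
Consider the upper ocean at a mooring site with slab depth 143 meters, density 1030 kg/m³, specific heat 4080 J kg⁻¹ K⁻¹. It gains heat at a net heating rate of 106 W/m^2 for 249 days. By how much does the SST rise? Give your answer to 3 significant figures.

Areal heat capacity C = ρ c_p D = 1030 × 4080 × 143 = 6.01×10^8 J/(m²·K).
Net heat input Q = F Δt = 106 × (249 days × 86400 s/day) = 2.28×10^9 J/m².
ΔT = Q / C = 2.28×10^9 / 6.01×10^8 = 3.79 K.

3.79 K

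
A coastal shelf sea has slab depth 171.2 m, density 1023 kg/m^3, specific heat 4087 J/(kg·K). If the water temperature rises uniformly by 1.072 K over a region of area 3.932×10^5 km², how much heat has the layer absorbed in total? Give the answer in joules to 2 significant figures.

3.0×10^20 J

Areal heat capacity C = ρ c_p D = 1023 × 4087 × 171.2 = 7.16×10^8 J/(m²·K).
Heat per unit area: q = C ΔT = 7.16×10^8 × 1.072 = 7.67×10^8 J/m².
Total heat: Q = q × A = 7.67×10^8 × (3.932×10^5 × 10⁶ m²) = 3.02×10^20 J.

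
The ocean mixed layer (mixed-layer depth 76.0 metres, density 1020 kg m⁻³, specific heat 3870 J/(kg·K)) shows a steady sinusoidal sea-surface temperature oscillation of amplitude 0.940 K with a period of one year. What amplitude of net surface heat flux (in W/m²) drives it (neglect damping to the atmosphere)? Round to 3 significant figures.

56.2

Areal heat capacity C = ρ c_p D = 1020 × 3870 × 76.0 = 3.00×10^8 J/(m²·K).
ω = 2π / 3.15×10^7 s = 1.99×10^-7 s⁻¹.
Cω = 3.00×10^8 × 1.99×10^-7 = 59.8 W/(m²·K).
F₀ = A × Cω = 0.940 × 59.8 = 56.2 W/m².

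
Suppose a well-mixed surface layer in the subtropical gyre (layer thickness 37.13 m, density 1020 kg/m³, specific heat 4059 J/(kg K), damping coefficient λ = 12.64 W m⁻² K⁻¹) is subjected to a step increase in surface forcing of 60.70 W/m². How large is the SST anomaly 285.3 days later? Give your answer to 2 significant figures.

4.2 K

Areal heat capacity C = ρ c_p D = 1020 × 4059 × 37.13 = 1.54×10^8 J/(m²·K).
τ = C / λ = 1.54×10^8 / 12.64 = 1.22×10^7 s.
Equilibrium anomaly ΔT_eq = F / λ = 60.70 / 12.64 = 4.80 K.
t = 285.3 days = 2.46×10^7 s, so t/τ = 2.03.
ΔT(t) = ΔT_eq (1 − e^(−t/τ)) = 4.80 × (1 − e^−2.03) = 4.17 K.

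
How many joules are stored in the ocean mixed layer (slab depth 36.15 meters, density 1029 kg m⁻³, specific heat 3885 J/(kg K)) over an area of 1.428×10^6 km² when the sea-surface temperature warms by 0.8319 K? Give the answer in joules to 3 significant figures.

Areal heat capacity C = ρ c_p D = 1029 × 3885 × 36.15 = 1.45×10^8 J m⁻² K⁻¹.
Heat per unit area: q = C ΔT = 1.45×10^8 × 0.8319 = 1.20×10^8 J/m².
Total heat: Q = q × A = 1.20×10^8 × (1.428×10^6 × 10⁶ m²) = 1.72×10^20 J.

1.72×10^20 J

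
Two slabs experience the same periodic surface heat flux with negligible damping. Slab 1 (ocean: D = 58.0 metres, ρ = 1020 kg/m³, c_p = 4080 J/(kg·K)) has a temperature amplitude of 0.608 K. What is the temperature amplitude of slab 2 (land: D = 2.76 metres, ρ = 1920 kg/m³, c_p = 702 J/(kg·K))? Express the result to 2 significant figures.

39 K

C_ocean = 2.41×10^8 J/(m²·K); C_land = 3.72×10^6 J/(m²·K).
A ∝ 1/C ⇒ A_land = A_ocean × C_ocean/C_land = 0.608 × 64.9 = 39.4 K.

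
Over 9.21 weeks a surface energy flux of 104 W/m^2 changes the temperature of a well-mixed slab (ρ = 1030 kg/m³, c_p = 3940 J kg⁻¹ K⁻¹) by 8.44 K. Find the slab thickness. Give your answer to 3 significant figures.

16.9 m

Heat input Q = F Δt = 104 × 5.57×10^6 s = 5.79×10^8 J/m².
Required areal heat capacity C = Q / ΔT = 6.86×10^7 J/(m²·K).
Depth D = C / (ρ c_p) = 6.86×10^7 / (1030 × 3940) = 16.9 m.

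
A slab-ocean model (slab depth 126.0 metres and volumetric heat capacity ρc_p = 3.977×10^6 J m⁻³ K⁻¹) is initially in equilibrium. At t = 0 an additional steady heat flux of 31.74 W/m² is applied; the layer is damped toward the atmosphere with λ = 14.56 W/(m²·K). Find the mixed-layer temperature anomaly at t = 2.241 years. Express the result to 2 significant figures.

1.9 K

Areal heat capacity C = ρc_p × D = 3.977×10^6 × 126.0 = 5.01×10^8 J/(m^2 K).
τ = C / λ = 5.01×10^8 / 14.56 = 3.44×10^7 s.
Equilibrium anomaly ΔT_eq = F / λ = 31.74 / 14.56 = 2.18 K.
t = 2.241 years = 7.07×10^7 s, so t/τ = 2.05.
ΔT(t) = ΔT_eq (1 − e^(−t/τ)) = 2.18 × (1 − e^−2.05) = 1.90 K.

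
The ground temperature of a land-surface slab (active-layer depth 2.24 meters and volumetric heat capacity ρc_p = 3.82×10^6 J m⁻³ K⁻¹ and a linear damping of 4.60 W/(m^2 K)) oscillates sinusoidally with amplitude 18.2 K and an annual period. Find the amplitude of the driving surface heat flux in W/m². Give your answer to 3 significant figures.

89.3

Areal heat capacity C = ρc_p × D = 3.82×10^6 × 2.24 = 8.56×10^6 J/(m^2 K).
ω = 2π / 3.15×10^7 s = 1.99×10^-7 s⁻¹.
√((Cω)² + λ²) = √((1.70)² + 4.60²) = 4.91 W/(m²·K).
F₀ = A × √((Cω)²+λ²) = 18.2 × 4.91 = 89.3 W/m².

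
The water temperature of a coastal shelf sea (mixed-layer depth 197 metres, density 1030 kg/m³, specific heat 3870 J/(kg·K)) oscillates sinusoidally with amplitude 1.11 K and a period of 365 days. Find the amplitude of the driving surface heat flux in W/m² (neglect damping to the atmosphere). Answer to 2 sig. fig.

Areal heat capacity C = ρ c_p D = 1030 × 3870 × 197 = 7.85×10^8 J/(m^2 K).
ω = 2π / 3.15×10^7 s = 1.99×10^-7 s⁻¹.
Cω = 7.85×10^8 × 1.99×10^-7 = 156 W/(m²·K).
F₀ = A × Cω = 1.11 × 156 = 174 W/m².

170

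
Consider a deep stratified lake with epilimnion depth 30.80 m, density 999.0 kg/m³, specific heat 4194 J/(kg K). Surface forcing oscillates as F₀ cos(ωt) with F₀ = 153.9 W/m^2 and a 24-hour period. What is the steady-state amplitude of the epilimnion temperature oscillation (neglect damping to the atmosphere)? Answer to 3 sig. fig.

Areal heat capacity C = ρ c_p D = 999.0 × 4194 × 30.80 = 1.29×10^8 J m⁻² K⁻¹.
Angular frequency ω = 2π / T = 2π / 86400 s = 7.27×10^-5 s⁻¹.
Cω = 1.29×10^8 × 7.27×10^-5 = 9380 W/(m²·K).
Amplitude A = F₀ / (Cω) = 153.9 / 9380 = 0.0164 K.

0.0164 K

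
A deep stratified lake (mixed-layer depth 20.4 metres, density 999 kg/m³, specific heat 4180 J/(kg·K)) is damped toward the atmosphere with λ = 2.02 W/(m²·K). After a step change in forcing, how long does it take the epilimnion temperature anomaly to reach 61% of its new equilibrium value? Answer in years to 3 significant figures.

Areal heat capacity C = ρ c_p D = 999 × 4180 × 20.4 = 8.52×10^7 J/(m²·K).
τ = C / λ = 8.52×10^7 / 2.02 = 4.22×10^7 s.
Fraction reached: 1 − e^(−t/τ) = 0.61 ⇒ t = −τ ln(1 − 0.61) = τ × 0.942.
t = 3.97×10^7 s = 1.26 years.

1.26 years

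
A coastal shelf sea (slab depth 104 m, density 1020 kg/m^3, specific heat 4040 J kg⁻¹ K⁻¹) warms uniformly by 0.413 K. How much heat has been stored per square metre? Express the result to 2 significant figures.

1.8×10^8

Areal heat capacity C = ρ c_p D = 1020 × 4040 × 104 = 4.29×10^8 J/(m²·K).
ΔQ = C ΔT = 4.29×10^8 × 0.413 = 1.77×10^8 J/m².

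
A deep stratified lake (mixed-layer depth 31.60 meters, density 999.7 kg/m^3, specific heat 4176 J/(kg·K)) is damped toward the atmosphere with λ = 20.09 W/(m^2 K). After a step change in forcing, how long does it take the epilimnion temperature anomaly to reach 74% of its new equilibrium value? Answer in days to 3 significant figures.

102 days

Areal heat capacity C = ρ c_p D = 999.7 × 4176 × 31.60 = 1.32×10^8 J/(m^2 K).
τ = C / λ = 1.32×10^8 / 20.09 = 6.57×10^6 s.
Fraction reached: 1 − e^(−t/τ) = 0.74 ⇒ t = −τ ln(1 − 0.74) = τ × 1.35.
t = 8.85×10^6 s = 102 days.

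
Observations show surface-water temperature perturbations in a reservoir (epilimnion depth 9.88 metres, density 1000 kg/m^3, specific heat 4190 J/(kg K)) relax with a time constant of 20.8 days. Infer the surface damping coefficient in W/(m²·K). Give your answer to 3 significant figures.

23.0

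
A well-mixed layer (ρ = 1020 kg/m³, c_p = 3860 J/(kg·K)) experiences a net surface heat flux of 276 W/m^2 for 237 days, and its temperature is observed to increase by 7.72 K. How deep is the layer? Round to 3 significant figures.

Heat input Q = F Δt = 276 × 2.05×10^7 s = 5.65×10^9 J/m².
Required areal heat capacity C = Q / ΔT = 7.32×10^8 J/(m²·K).
Depth D = C / (ρ c_p) = 7.32×10^8 / (1020 × 3860) = 186 m.

186 m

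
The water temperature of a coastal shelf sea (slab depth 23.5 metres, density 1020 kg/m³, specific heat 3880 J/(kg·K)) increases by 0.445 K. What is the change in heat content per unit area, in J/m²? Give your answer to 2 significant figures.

4.1×10^7

Areal heat capacity C = ρ c_p D = 1020 × 3880 × 23.5 = 9.30×10^7 J/(m²·K).
ΔQ = C ΔT = 9.30×10^7 × 0.445 = 4.14×10^7 J/m².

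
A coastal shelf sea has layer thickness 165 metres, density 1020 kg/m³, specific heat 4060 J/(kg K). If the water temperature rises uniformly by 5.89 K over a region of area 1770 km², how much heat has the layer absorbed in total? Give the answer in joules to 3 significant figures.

7.12×10^18 J

Areal heat capacity C = ρ c_p D = 1020 × 4060 × 165 = 6.83×10^8 J/(m²·K).
Heat per unit area: q = C ΔT = 6.83×10^8 × 5.89 = 4.02×10^9 J/m².
Total heat: Q = q × A = 4.02×10^9 × (1770 × 10⁶ m²) = 7.12×10^18 J.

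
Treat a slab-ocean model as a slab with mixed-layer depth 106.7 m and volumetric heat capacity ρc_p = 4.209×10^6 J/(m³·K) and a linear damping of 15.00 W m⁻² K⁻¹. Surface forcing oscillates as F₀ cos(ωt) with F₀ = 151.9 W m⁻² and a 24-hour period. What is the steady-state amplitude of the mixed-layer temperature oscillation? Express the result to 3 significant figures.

0.00465 K

Areal heat capacity C = ρc_p × D = 4.209×10^6 × 106.7 = 4.49×10^8 J/(m^2 K).
Angular frequency ω = 2π / T = 2π / 86400 s = 7.27×10^-5 s⁻¹.
√((Cω)² + λ²) = √((32700)² + 15.00²) = 32700 W/(m²·K).
Amplitude A = F₀ / √((Cω)²+λ²) = 151.9 / 32700 = 0.00465 K.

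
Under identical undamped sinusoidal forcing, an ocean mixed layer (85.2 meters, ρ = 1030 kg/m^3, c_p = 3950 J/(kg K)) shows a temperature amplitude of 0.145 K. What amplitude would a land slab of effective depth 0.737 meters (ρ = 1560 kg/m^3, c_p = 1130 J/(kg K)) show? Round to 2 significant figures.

C_ocean = 3.47×10^8 J/(m²·K); C_land = 1.30×10^6 J/(m²·K).
A ∝ 1/C ⇒ A_land = A_ocean × C_ocean/C_land = 0.145 × 267 = 38.7 K.

39 K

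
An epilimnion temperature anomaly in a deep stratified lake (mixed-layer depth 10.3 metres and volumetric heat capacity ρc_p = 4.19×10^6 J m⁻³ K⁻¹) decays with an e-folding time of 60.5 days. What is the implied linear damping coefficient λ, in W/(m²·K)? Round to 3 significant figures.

8.26

Areal heat capacity C = ρc_p × D = 4.19×10^6 × 10.3 = 4.32×10^7 J/(m^2 K).
τ = 60.5 days = 5.23×10^6 s.
λ = C / τ = 4.32×10^7 / 5.23×10^6 = 8.26 W/(m²·K).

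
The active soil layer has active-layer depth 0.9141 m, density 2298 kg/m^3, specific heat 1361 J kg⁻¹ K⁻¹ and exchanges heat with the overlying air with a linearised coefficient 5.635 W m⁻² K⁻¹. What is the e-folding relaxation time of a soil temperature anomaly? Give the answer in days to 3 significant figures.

5.87 days

Areal heat capacity C = ρ c_p D = 2298 × 1361 × 0.9141 = 2.86×10^6 J/(m^2 K).
Relaxation time τ = C / λ = 2.86×10^6 / 5.635 = 5.07×10^5 s.
In days: 5.07×10^5 s / (86400 s/day) = 5.87 days.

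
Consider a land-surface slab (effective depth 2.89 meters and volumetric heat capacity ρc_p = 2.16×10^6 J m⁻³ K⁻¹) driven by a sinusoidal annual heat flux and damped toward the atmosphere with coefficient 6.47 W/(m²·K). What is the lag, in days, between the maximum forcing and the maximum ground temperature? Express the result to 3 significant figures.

11.0 days

Areal heat capacity C = ρc_p × D = 2.16×10^6 × 2.89 = 6.24×10^6 J/(m^2 K).
ω = 2π / 3.15×10^7 s = 1.99×10^-7 s⁻¹.
Phase lag φ = arctan(Cω/λ) = arctan(1.24/6.47) = 0.190 rad.
Time lag = φ / ω = 0.190 / 1.99×10^-7 = 9.53×10^5 s = 11.0 days.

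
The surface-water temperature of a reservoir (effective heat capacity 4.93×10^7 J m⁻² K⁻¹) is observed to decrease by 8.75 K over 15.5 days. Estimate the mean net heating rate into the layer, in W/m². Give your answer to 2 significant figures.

Areal heat capacity C = 4.93×10^7 J m⁻² K⁻¹ (given).
Required heat per unit area: Q = C ΔT = 4.93×10^7 × -8.75 = -4.31×10^8 J/m².
Flux F = Q / Δt = -4.31×10^8 / 1.34×10^6 s = -322 W/m².

-320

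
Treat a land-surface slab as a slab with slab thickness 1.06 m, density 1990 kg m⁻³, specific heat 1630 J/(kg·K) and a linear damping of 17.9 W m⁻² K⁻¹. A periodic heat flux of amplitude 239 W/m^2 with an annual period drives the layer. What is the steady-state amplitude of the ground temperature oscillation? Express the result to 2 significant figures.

Areal heat capacity C = ρ c_p D = 1990 × 1630 × 1.06 = 3.44×10^6 J m⁻² K⁻¹.
Angular frequency ω = 2π / T = 2π / 3.15×10^7 s = 1.99×10^-7 s⁻¹.
√((Cω)² + λ²) = √((0.685)² + 17.9²) = 17.9 W/(m²·K).
Amplitude A = F₀ / √((Cω)²+λ²) = 239 / 17.9 = 13.3 K.

13 K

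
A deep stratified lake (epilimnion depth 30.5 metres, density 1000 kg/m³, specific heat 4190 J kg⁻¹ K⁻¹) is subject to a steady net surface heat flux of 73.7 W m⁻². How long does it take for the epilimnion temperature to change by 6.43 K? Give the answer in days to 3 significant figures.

Areal heat capacity C = ρ c_p D = 1000 × 4190 × 30.5 = 1.28×10^8 J/(m^2 K).
Time required: Δt = C ΔT / F = 1.28×10^8 × 6.43 / 73.7 = 1.11×10^7 s.
In days: 1.11×10^7 s / (86400 s/day) = 129 days.

129 days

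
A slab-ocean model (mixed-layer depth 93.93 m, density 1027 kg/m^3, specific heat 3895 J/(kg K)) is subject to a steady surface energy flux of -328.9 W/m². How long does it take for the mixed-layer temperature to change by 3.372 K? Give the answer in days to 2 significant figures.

45 days

Areal heat capacity C = ρ c_p D = 1027 × 3895 × 93.93 = 3.76×10^8 J/(m²·K).
Time required: Δt = C ΔT / F = 3.76×10^8 × -3.372 / -328.9 = 3.85×10^6 s.
In days: 3.85×10^6 s / (86400 s/day) = 44.6 days.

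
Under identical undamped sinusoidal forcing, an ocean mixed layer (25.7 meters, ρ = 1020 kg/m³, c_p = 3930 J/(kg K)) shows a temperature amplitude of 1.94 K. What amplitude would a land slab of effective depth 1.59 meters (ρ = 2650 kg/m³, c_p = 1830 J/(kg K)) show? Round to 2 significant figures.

26 K

C_ocean = 1.03×10^8 J/(m²·K); C_land = 7.71×10^6 J/(m²·K).
A ∝ 1/C ⇒ A_land = A_ocean × C_ocean/C_land = 1.94 × 13.4 = 25.9 K.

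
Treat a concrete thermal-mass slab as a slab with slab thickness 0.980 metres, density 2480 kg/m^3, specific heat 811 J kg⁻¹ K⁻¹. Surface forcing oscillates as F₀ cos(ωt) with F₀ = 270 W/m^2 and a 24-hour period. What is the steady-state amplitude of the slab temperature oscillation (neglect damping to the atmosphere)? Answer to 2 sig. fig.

Areal heat capacity C = ρ c_p D = 2480 × 811 × 0.980 = 1.97×10^6 J/(m^2 K).
Angular frequency ω = 2π / T = 2π / 86400 s = 7.27×10^-5 s⁻¹.
Cω = 1.97×10^6 × 7.27×10^-5 = 143 W/(m²·K).
Amplitude A = F₀ / (Cω) = 270 / 143 = 1.88 K.

1.9 K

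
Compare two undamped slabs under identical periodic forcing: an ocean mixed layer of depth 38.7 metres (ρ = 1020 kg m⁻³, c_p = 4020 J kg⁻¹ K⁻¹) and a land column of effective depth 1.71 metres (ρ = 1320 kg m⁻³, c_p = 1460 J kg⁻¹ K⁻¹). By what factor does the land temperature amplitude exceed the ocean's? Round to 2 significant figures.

48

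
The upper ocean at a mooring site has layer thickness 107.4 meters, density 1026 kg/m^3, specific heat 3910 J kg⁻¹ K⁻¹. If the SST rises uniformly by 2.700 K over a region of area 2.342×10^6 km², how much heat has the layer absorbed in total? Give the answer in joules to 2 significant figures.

Areal heat capacity C = ρ c_p D = 1026 × 3910 × 107.4 = 4.31×10^8 J/(m²·K).
Heat per unit area: q = C ΔT = 4.31×10^8 × 2.700 = 1.16×10^9 J/m².
Total heat: Q = q × A = 1.16×10^9 × (2.342×10^6 × 10⁶ m²) = 2.72×10^21 J.

2.7×10^21 J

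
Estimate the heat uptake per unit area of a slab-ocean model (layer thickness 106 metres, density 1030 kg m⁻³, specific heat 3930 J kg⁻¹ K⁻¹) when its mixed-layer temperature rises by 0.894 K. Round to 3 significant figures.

Areal heat capacity C = ρ c_p D = 1030 × 3930 × 106 = 4.29×10^8 J/(m^2 K).
ΔQ = C ΔT = 4.29×10^8 × 0.894 = 3.84×10^8 J/m².

3.84×10^8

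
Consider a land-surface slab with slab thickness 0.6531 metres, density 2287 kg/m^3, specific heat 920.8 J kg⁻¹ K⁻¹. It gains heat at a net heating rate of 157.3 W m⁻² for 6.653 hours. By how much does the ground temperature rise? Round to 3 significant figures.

Areal heat capacity C = ρ c_p D = 2287 × 920.8 × 0.6531 = 1.38×10^6 J m⁻² K⁻¹.
Net heat input Q = F Δt = 157.3 × (6.653 hours × 3600 s/hour) = 3.77×10^6 J/m².
ΔT = Q / C = 3.77×10^6 / 1.38×10^6 = 2.74 K.

2.74 K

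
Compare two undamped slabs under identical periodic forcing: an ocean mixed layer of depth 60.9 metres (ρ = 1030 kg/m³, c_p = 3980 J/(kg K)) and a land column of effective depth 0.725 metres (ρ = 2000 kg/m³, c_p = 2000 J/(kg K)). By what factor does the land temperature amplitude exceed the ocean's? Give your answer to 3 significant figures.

C_ocean = 1030 × 3980 × 60.9 = 2.50×10^8 J/(m²·K).
C_land = 2000 × 2000 × 0.725 = 2.90×10^6 J/(m²·K).
Undamped amplitude ∝ 1/C, so A_land/A_ocean = C_ocean/C_land = 86.1.

86.1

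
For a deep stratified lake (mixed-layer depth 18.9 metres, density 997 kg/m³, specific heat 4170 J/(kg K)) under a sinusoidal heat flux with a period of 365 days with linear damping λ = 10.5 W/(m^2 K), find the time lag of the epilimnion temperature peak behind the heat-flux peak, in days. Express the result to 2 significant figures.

57 days

Areal heat capacity C = ρ c_p D = 997 × 4170 × 18.9 = 7.86×10^7 J/(m²·K).
ω = 2π / 3.15×10^7 s = 1.99×10^-7 s⁻¹.
Phase lag φ = arctan(Cω/λ) = arctan(15.7/10.5) = 0.980 rad.
Time lag = φ / ω = 0.980 / 1.99×10^-7 = 4.92×10^6 s = 56.9 days.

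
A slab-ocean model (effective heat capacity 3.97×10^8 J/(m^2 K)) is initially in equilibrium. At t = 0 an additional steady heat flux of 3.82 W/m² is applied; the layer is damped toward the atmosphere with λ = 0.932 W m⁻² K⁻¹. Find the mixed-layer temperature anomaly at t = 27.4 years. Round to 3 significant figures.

3.56 K

Areal heat capacity C = 3.97×10^8 J/(m^2 K) (given).
τ = C / λ = 3.97×10^8 / 0.932 = 4.26×10^8 s.
Equilibrium anomaly ΔT_eq = F / λ = 3.82 / 0.932 = 4.10 K.
t = 27.4 years = 8.65×10^8 s, so t/τ = 2.03.
ΔT(t) = ΔT_eq (1 − e^(−t/τ)) = 4.10 × (1 − e^−2.03) = 3.56 K.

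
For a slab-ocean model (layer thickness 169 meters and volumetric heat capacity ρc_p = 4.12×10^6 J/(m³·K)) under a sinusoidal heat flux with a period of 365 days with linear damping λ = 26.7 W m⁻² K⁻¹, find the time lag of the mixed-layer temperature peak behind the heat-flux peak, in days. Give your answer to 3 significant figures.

Areal heat capacity C = ρc_p × D = 4.12×10^6 × 169 = 6.96×10^8 J/(m^2 K).
ω = 2π / 3.15×10^7 s = 1.99×10^-7 s⁻¹.
Phase lag φ = arctan(Cω/λ) = arctan(139/26.7) = 1.38 rad.
Time lag = φ / ω = 1.38 / 1.99×10^-7 = 6.93×10^6 s = 80.2 days.

80.2 days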